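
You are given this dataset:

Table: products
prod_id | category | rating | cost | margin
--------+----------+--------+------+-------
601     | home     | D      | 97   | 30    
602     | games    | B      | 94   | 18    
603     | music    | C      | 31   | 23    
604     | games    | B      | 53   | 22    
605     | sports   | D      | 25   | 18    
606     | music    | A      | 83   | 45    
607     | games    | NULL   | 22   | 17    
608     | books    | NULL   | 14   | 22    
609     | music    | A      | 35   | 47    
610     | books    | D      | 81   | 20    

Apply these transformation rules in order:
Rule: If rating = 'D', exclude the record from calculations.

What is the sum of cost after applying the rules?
332

Step 1: Identify records where rating = 'D'
Step 2: The excluded records sum to 203
Step 3: Original total cost = 535
Step 4: Remaining total = 535 - 203 = 332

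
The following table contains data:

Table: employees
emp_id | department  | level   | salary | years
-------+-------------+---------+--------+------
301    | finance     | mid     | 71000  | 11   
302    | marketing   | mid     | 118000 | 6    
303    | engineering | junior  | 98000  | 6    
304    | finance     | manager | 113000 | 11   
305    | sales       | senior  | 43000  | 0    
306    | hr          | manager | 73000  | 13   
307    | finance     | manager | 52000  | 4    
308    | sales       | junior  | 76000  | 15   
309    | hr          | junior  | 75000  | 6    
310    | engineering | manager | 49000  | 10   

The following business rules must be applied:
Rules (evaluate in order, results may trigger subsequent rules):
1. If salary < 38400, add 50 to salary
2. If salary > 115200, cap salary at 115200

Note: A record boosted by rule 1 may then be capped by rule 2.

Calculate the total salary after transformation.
765200

Step 1: Apply rule 1 to records with salary < 38400
  - 0 records get bonus of 50
  - Of these, 0 records then exceed 115200 and get capped
Step 2: Apply rule 2 to records with salary > 115200
  - 1 records (original) are capped
Step 3: Calculate final sum = 765200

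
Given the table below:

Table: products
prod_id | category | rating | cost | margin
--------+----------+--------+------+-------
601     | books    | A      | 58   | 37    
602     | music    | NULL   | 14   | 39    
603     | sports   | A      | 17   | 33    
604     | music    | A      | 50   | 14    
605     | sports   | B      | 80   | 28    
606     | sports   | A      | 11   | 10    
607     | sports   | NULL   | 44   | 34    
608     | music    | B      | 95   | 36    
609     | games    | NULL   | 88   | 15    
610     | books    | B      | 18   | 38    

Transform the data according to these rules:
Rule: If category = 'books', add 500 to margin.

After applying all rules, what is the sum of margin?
1284

Step 1: Count records where category = 'books': 2
Step 2: Total bonus added: 2 × 500 = 1000
Step 3: Original sum of margin: 284
Step 4: Final sum = 284 + 1000 = 1284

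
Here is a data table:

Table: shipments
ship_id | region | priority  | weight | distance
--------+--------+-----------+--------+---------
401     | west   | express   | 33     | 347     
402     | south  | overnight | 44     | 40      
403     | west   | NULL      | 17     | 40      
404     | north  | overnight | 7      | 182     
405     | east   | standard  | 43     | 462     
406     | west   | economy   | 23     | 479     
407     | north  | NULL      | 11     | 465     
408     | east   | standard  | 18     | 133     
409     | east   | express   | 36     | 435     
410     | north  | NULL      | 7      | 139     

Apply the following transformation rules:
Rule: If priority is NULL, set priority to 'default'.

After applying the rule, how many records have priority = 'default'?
3

Step 1: Count records where priority IS NULL
Step 2: Found 3 records with NULL priority
Step 3: These records will have priority set to 'default'
Step 4: Records already having priority = 'default': 0
Step 5: Answer: 3 + 0 = 3 records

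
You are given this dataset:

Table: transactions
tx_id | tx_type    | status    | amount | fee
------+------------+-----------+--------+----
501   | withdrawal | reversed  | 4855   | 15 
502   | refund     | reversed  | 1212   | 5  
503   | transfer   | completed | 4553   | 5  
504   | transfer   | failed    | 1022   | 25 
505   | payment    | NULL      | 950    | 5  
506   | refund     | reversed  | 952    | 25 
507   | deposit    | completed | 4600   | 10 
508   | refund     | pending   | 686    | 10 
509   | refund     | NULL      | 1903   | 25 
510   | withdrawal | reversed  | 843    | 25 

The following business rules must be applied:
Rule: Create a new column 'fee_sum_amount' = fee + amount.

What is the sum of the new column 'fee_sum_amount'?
21726

Step 1: For each record, compute fee + amount
Example calculations:
  15 + 4855 = 4870
  5 + 1212 = 1217
  5 + 4553 = 4558
  ...
Step 2: Sum all derived values
Step 3: Total = 21726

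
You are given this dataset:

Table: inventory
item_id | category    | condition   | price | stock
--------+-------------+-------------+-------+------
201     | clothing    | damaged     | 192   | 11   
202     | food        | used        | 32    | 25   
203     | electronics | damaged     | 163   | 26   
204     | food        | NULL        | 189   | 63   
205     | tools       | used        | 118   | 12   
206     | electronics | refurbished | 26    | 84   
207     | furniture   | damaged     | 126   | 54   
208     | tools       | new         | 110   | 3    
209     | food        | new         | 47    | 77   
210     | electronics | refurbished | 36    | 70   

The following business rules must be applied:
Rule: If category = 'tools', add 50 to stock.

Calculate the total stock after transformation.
525

Step 1: Count records where category = 'tools': 2
Step 2: Total bonus added: 2 × 50 = 100
Step 3: Original sum of stock: 425
Step 4: Final sum = 425 + 100 = 525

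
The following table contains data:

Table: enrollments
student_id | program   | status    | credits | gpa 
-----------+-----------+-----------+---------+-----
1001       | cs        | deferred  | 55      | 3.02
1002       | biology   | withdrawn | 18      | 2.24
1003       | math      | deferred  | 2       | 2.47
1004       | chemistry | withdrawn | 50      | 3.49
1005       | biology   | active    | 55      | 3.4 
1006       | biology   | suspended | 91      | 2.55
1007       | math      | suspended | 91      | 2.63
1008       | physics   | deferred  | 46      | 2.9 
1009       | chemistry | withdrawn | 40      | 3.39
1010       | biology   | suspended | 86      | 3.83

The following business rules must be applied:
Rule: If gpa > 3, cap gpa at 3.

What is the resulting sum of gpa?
27.79

Step 1: 5 records have gpa > 3
Step 2: These records originally summed to 17.13
Step 3: After capping: 5 × 3 = 15
Step 4: Unaffected records sum: 12.79
Step 5: Final sum = 15 + 12.79 = 27.79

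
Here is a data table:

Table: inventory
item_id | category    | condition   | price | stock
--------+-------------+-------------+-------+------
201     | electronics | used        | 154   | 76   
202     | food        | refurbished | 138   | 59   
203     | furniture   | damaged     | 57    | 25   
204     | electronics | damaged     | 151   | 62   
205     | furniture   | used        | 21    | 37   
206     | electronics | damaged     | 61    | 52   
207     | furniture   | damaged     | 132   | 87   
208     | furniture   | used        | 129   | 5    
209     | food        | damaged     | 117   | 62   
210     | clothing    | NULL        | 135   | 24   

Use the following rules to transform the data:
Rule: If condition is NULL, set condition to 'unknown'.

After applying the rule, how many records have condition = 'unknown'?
1

Step 1: Count records where condition IS NULL
Step 2: Found 1 records with NULL condition
Step 3: These records will have condition set to 'unknown'
Step 4: Records already having condition = 'unknown': 0
Step 5: Answer: 1 + 0 = 1 records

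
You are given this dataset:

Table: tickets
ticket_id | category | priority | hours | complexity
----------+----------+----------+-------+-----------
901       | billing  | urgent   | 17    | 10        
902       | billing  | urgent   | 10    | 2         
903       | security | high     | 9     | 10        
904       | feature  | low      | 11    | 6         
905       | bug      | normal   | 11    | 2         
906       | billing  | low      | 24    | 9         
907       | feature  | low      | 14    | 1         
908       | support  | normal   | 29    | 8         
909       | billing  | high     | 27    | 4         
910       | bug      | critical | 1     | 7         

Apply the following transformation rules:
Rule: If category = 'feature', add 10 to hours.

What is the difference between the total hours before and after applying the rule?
20

Step 1: Original sum of hours = 153
Step 2: 2 records have category = 'feature'
Step 3: Each affected record changes by 10
Step 4: Total change = 2 × 10 = 20
Step 5: New sum = 153 + 20 = 173
Step 6: Difference = |173 - 153| = 20
        (Sum increased by 20)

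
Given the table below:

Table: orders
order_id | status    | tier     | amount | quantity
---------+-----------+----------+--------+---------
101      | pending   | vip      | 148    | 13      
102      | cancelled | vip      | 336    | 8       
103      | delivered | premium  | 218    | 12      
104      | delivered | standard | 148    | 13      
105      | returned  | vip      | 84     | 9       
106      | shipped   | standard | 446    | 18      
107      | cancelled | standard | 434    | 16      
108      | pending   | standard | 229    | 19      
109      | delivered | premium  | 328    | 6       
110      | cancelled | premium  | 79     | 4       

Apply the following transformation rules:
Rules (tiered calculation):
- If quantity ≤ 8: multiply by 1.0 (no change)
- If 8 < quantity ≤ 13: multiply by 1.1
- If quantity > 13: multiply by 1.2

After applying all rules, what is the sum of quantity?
133.3

Step 1: Tier 1 (quantity ≤ 8): 3 records, sum = 18 × 1.0 = 18.0
Step 2: Tier 2 (8 < quantity ≤ 13): 4 records, sum = 47 × 1.1 = 51.7
Step 3: Tier 3 (quantity > 13): 3 records, sum = 53 × 1.2 = 63.6
Step 4: Final sum = 18.0 + 51.7 + 63.6 = 133.3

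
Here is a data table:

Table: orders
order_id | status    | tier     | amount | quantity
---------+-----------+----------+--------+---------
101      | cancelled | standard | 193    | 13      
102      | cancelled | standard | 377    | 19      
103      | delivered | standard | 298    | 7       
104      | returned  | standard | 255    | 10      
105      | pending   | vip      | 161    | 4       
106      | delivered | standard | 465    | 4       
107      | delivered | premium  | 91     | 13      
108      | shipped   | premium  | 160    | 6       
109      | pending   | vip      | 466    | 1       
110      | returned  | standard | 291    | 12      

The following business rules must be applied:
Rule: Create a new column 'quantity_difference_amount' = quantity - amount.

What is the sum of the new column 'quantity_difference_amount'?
-2668

Step 1: For each record, compute quantity - amount
Example calculations:
  13 - 193 = -180
  19 - 377 = -358
  7 - 298 = -291
  ...
Step 2: Sum all derived values
Step 3: Total = -2668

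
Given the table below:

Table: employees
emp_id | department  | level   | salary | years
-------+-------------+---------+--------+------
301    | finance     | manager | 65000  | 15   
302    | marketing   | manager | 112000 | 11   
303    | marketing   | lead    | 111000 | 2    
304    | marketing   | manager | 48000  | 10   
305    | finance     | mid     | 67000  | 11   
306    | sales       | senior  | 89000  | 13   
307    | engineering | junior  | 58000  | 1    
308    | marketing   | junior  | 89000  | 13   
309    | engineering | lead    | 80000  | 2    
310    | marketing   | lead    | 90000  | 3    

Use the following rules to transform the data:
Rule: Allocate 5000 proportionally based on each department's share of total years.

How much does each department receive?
engineering: 185.19, finance: 1604.94, marketing: 2407.41, sales: 802.47

Step 1: Calculate total years = 81
Step 2: Calculate each department's proportion:
  engineering: 3/81 = 3.70% → 185.19
  finance: 26/81 = 32.10% → 1604.94
  marketing: 39/81 = 48.15% → 2407.41
  sales: 13/81 = 16.05% → 802.47
Step 3: Verify: sum of allocations ≈ 5000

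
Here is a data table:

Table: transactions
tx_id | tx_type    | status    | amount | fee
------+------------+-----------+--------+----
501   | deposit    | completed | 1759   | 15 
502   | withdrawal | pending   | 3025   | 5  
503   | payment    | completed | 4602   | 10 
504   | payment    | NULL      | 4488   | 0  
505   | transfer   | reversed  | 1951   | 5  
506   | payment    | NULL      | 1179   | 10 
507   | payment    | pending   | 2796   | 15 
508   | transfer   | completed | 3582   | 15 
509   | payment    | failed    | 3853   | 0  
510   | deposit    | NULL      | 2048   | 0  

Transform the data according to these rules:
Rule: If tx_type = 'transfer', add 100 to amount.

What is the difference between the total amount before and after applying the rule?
200

Step 1: Original sum of amount = 29283
Step 2: 2 records have tx_type = 'transfer'
Step 3: Each affected record changes by 100
Step 4: Total change = 2 × 100 = 200
Step 5: New sum = 29283 + 200 = 29483
Step 6: Difference = |29483 - 29283| = 200
        (Sum increased by 200)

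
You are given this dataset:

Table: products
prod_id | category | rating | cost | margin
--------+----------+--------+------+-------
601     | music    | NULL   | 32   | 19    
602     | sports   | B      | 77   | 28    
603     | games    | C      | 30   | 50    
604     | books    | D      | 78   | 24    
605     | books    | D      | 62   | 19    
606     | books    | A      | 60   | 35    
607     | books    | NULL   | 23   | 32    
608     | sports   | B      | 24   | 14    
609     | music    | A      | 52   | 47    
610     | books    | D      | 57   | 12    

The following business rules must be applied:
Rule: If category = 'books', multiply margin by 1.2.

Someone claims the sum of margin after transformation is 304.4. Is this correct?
Yes, the result is correct.

Step 1: Calculate the correct sum after transformation
Step 2: Apply multiplier 1.2 to records where category = 'books'
Step 3: Correct result = 304.4
Step 4: Claimed result = 304.4
Step 5: 304.4 = 304.4 ✓
Conclusion: The claimed result is correct.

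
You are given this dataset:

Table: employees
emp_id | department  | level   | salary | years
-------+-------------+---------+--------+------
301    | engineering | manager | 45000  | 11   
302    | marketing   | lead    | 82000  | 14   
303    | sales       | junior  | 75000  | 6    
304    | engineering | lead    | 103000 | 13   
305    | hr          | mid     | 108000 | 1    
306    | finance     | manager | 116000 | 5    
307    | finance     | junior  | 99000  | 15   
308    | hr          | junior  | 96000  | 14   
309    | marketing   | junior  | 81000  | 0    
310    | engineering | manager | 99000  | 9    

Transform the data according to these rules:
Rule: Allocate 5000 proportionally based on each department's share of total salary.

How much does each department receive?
engineering: 1366.15, finance: 1189.16, hr: 1128.32, marketing: 901.55, sales: 414.82

Step 1: Calculate total salary = 904000
Step 2: Calculate each department's proportion:
  engineering: 247000/904000 = 27.32% → 1366.15
  finance: 215000/904000 = 23.78% → 1189.16
  hr: 204000/904000 = 22.57% → 1128.32
  marketing: 163000/904000 = 18.03% → 901.55
  sales: 75000/904000 = 8.30% → 414.82
Step 3: Verify: sum of allocations ≈ 5000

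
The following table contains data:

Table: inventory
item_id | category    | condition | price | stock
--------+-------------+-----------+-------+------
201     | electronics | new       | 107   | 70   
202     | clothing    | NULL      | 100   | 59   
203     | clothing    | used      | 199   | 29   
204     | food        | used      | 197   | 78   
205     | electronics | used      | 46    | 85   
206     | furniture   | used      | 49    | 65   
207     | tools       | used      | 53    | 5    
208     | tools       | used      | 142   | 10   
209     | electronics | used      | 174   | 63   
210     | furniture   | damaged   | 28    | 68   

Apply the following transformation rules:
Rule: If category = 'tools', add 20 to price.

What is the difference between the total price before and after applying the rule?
40

Step 1: Original sum of price = 1095
Step 2: 2 records have category = 'tools'
Step 3: Each affected record changes by 20
Step 4: Total change = 2 × 20 = 40
Step 5: New sum = 1095 + 40 = 1135
Step 6: Difference = |1135 - 1095| = 40
        (Sum increased by 40)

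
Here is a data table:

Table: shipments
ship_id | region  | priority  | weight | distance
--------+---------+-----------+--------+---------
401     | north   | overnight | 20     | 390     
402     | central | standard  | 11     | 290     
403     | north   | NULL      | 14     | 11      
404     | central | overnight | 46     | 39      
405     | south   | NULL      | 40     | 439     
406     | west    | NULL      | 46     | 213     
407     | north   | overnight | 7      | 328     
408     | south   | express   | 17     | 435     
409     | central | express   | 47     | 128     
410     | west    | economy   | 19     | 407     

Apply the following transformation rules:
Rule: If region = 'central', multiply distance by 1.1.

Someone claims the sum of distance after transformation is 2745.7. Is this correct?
No, the correct result is 2725.7.

Step 1: Calculate the correct sum after transformation
Step 2: Apply multiplier 1.1 to records where region = 'central'
Step 3: Correct result = 2725.7
Step 4: Claimed result = 2745.7
Step 5: 2725.7 ≠ 2745.7
Conclusion: The claimed result is incorrect. The correct answer is 2725.7.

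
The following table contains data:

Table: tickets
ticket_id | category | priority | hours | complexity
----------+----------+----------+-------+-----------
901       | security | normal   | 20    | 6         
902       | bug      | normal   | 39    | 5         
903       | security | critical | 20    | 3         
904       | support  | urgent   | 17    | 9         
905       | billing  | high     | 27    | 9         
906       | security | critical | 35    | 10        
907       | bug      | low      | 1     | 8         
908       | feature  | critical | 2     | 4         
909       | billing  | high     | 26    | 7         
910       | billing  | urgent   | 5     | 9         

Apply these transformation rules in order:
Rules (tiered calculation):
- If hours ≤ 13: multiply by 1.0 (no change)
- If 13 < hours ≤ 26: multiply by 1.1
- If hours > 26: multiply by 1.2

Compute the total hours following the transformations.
220.5

Step 1: Tier 1 (hours ≤ 13): 3 records, sum = 8 × 1.0 = 8.0
Step 2: Tier 2 (13 < hours ≤ 26): 4 records, sum = 83 × 1.1 = 91.3
Step 3: Tier 3 (hours > 26): 3 records, sum = 101 × 1.2 = 121.2
Step 4: Final sum = 8.0 + 91.3 + 121.2 = 220.5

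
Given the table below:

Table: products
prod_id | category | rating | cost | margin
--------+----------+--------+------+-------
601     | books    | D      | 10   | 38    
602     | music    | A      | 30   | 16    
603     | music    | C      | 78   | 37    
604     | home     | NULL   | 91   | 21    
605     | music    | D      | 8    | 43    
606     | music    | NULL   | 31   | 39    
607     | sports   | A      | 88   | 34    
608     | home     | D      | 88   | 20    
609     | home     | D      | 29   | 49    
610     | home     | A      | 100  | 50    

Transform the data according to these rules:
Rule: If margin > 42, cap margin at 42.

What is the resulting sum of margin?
331

Step 1: 3 records have margin > 42
Step 2: These records originally summed to 142
Step 3: After capping: 3 × 42 = 126
Step 4: Unaffected records sum: 205
Step 5: Final sum = 126 + 205 = 331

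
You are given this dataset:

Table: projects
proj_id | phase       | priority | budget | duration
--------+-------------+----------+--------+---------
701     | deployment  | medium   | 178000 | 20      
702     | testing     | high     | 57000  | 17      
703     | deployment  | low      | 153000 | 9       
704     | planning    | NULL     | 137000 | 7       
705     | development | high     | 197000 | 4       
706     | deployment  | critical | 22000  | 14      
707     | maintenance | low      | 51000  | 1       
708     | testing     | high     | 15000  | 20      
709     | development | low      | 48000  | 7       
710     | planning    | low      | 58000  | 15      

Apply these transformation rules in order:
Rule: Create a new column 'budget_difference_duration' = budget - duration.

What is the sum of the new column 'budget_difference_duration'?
915886

Step 1: For each record, compute budget - duration
Example calculations:
  178000 - 20 = 177980
  57000 - 17 = 56983
  153000 - 9 = 152991
  ...
Step 2: Sum all derived values
Step 3: Total = 915886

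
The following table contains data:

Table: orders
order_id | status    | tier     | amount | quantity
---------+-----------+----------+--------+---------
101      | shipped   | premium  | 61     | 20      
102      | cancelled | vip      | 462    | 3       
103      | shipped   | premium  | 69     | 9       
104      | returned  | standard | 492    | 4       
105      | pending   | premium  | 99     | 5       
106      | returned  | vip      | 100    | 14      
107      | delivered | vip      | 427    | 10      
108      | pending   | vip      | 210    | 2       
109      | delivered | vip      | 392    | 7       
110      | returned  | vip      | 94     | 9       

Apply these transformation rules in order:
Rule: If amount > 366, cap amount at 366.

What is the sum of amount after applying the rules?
2097

Step 1: 4 records have amount > 366
Step 2: These records originally summed to 1773
Step 3: After capping: 4 × 366 = 1464
Step 4: Unaffected records sum: 633
Step 5: Final sum = 1464 + 633 = 2097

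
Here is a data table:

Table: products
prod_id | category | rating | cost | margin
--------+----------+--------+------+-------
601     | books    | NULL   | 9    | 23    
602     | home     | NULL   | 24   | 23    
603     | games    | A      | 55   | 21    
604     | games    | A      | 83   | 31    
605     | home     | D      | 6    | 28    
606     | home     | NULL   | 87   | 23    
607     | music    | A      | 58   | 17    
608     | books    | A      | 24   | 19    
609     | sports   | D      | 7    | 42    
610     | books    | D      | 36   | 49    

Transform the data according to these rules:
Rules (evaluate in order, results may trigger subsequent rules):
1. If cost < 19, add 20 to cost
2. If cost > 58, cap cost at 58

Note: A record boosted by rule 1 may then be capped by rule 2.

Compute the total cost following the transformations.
395

Step 1: Apply rule 1 to records with cost < 19
  - 3 records get bonus of 20
  - Of these, 0 records then exceed 58 and get capped
Step 2: Apply rule 2 to records with cost > 58
  - 2 records (original) are capped
Step 3: Calculate final sum = 395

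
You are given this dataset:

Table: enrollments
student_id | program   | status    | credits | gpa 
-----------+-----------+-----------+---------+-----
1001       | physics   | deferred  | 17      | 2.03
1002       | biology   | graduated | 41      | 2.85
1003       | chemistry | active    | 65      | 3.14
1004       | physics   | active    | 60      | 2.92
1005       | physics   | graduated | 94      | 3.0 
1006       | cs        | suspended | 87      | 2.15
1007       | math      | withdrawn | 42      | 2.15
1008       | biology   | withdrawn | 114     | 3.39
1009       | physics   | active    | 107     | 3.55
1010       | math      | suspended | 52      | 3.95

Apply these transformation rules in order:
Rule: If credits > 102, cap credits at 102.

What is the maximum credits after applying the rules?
102

Step 1: Original maximum credits = 114
Step 2: Apply cap at 102
Step 3: 2 records had credits > 102 and were capped
Step 4: Maximum after transformation = 102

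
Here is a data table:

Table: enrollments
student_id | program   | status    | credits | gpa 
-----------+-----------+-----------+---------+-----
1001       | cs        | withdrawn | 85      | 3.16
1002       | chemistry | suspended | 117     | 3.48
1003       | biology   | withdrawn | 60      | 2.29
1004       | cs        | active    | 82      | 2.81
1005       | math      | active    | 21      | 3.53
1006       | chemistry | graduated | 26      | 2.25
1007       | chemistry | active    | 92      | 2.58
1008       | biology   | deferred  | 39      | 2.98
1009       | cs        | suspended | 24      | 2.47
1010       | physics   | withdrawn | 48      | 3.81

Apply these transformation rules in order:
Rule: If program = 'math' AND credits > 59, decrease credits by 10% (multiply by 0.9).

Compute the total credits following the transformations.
594

Step 1: Find records where program = 'math' AND credits > 59
Step 2: 0 records match, summing to 0
Step 3: After multiplier: 0 × 0.9 = 0.0
Step 4: Unaffected records sum: 594
Step 5: Final sum = 0.0 + 594 = 594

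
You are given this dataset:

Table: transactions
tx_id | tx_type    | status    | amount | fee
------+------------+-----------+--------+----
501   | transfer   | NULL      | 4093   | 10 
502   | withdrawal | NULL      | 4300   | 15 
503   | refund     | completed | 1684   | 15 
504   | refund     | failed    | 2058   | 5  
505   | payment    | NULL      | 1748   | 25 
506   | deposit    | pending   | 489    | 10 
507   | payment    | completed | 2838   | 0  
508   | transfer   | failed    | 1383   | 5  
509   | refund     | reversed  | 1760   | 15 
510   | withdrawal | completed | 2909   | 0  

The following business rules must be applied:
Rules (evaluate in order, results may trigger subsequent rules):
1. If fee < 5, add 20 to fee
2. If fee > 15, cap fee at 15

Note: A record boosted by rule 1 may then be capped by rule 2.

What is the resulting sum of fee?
120

Step 1: Apply rule 1 to records with fee < 5
  - 2 records get bonus of 20
  - Of these, 2 records then exceed 15 and get capped
Step 2: Apply rule 2 to records with fee > 15
  - 1 records (original) are capped
Step 3: Calculate final sum = 120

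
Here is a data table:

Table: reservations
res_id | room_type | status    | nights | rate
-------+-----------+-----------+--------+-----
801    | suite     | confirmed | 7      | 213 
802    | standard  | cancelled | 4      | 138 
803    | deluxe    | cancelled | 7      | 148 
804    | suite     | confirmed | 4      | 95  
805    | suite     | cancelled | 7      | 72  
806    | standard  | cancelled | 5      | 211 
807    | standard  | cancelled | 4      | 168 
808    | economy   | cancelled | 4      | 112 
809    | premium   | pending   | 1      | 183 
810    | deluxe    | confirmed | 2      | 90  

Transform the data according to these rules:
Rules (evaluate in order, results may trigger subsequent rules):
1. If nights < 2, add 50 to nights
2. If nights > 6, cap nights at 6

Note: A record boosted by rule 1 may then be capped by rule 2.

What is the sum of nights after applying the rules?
47

Step 1: Apply rule 1 to records with nights < 2
  - 1 records get bonus of 50
  - Of these, 1 records then exceed 6 and get capped
Step 2: Apply rule 2 to records with nights > 6
  - 3 records (original) are capped
Step 3: Calculate final sum = 47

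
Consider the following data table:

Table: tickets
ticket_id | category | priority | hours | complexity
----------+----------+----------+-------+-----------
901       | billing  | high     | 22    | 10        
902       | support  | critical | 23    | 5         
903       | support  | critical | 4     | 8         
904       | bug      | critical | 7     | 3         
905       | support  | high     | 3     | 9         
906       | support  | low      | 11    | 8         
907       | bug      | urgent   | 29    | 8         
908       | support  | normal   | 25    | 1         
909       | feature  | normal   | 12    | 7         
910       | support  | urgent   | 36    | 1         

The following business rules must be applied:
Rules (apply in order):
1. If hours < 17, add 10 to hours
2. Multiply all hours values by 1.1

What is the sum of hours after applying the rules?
244.2

Step 1: Apply Rule 1 - Add 10 to records with hours < 17
  - 5 records affected: 37 + (5 × 10) = 87
  - Unaffected records: 135
  - Sum after Rule 1: 222
Step 2: Apply Rule 2 - Multiply all by 1.1
  - 222 × 1.1 = 244.2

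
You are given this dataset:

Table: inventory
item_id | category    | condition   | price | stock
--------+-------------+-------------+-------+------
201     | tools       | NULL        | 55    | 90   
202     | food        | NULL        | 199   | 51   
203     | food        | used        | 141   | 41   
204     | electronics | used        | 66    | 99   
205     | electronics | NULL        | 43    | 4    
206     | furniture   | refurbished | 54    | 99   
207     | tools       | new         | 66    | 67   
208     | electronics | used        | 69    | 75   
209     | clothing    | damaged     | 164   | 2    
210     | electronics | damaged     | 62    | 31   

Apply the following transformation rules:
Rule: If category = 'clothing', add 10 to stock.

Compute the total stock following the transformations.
569

Step 1: Count records where category = 'clothing': 1
Step 2: Total bonus added: 1 × 10 = 10
Step 3: Original sum of stock: 559
Step 4: Final sum = 559 + 10 = 569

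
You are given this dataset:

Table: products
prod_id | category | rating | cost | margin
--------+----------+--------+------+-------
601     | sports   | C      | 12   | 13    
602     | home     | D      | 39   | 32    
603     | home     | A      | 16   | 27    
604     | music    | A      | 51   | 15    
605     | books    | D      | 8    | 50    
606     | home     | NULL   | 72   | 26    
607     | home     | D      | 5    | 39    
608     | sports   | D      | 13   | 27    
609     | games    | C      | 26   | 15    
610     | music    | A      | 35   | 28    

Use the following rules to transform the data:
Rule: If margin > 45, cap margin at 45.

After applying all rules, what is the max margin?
45

Step 1: Original maximum margin = 50
Step 2: Apply cap at 45
Step 3: 1 records had margin > 45 and were capped
Step 4: Maximum after transformation = 45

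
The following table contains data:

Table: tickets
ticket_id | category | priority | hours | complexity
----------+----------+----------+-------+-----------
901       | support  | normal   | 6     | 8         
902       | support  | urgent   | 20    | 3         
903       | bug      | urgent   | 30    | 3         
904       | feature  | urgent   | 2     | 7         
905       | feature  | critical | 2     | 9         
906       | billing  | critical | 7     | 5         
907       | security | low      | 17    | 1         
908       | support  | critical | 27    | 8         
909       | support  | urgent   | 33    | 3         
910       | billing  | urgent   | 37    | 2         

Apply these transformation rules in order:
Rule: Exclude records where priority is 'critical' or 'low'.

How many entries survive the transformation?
6

Step 1: Count records to exclude
  - 3 (critical) + 1 (low) = 4 records
Step 2: Total records: 10
Step 3: Remaining = 10 - 4 = 6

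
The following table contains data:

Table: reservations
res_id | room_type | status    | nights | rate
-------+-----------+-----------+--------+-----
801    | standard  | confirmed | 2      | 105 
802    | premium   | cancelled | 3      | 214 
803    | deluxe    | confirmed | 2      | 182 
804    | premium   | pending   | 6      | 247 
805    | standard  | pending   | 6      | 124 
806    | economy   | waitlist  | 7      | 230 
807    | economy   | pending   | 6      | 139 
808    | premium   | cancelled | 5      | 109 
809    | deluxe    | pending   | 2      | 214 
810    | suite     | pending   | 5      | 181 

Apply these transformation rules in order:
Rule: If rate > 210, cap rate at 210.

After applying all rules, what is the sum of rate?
1680

Step 1: 4 records have rate > 210
Step 2: These records originally summed to 905
Step 3: After capping: 4 × 210 = 840
Step 4: Unaffected records sum: 840
Step 5: Final sum = 840 + 840 = 1680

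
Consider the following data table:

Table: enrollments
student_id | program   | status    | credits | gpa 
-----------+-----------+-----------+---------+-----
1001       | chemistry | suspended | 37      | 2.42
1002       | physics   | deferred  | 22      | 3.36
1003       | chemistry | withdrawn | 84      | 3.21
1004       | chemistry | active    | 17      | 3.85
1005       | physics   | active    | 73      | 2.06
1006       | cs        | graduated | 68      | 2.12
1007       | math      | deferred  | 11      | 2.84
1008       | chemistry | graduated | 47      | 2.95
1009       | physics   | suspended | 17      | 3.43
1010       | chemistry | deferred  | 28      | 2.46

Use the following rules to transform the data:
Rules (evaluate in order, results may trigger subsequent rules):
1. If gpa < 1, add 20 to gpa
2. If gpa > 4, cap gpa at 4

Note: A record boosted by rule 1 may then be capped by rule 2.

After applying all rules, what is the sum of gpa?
28.7

Step 1: Apply rule 1 to records with gpa < 1
  - 0 records get bonus of 20
  - Of these, 0 records then exceed 4 and get capped
Step 2: Apply rule 2 to records with gpa > 4
  - 0 records (original) are capped
Step 3: Calculate final sum = 28.7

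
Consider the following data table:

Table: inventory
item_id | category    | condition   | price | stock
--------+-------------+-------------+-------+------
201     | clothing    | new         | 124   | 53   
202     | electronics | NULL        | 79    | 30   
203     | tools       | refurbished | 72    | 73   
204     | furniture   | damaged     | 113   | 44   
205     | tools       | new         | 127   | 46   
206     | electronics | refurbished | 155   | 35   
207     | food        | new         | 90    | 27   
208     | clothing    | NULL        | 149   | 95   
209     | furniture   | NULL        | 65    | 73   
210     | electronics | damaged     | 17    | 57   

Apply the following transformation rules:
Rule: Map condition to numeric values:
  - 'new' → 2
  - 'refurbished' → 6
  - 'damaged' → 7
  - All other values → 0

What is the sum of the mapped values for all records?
32

Step 1: Apply mapping to each record
Step 2: Count by status:
  'new': 3 records × 2 = 6
  'refurbished': 2 records × 6 = 12
  'damaged': 2 records × 7 = 14
Step 3: Sum all mapped values = 32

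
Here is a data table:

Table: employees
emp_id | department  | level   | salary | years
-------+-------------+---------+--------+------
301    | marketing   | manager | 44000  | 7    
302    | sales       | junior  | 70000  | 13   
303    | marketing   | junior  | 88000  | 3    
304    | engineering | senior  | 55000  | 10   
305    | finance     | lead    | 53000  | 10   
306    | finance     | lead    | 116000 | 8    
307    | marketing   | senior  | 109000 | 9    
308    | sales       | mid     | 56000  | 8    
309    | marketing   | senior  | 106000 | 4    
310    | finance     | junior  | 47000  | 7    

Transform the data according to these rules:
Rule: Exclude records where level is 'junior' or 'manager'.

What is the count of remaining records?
6

Step 1: Count records to exclude
  - 3 (junior) + 1 (manager) = 4 records
Step 2: Total records: 10
Step 3: Remaining = 10 - 4 = 6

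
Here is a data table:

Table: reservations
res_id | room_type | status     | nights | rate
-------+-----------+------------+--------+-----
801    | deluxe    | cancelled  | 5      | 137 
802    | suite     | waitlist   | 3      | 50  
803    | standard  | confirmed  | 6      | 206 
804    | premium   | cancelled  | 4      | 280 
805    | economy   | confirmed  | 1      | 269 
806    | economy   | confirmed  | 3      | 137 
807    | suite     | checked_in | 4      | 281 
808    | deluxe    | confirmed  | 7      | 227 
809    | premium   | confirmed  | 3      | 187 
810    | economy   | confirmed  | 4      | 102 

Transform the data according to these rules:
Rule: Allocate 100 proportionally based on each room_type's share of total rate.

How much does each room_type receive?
deluxe: 19.4, economy: 27.08, premium: 24.89, standard: 10.98, suite: 17.64

Step 1: Calculate total rate = 1876
Step 2: Calculate each room_type's proportion:
  deluxe: 364/1876 = 19.40% → 19.4
  economy: 508/1876 = 27.08% → 27.08
  premium: 467/1876 = 24.89% → 24.89
  standard: 206/1876 = 10.98% → 10.98
  suite: 331/1876 = 17.64% → 17.64
Step 3: Verify: sum of allocations ≈ 100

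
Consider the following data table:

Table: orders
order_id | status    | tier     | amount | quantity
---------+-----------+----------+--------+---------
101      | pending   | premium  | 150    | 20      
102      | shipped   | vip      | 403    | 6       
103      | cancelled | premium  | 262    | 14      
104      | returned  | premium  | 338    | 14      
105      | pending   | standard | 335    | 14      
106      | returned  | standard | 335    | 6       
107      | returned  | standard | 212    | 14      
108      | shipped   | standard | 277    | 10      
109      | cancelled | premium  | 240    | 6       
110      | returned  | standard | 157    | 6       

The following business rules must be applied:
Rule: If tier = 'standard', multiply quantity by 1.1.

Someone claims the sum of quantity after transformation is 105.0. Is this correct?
No, the correct result is 115.0.

Step 1: Calculate the correct sum after transformation
Step 2: Apply multiplier 1.1 to records where tier = 'standard'
Step 3: Correct result = 115.0
Step 4: Claimed result = 105.0
Step 5: 115.0 ≠ 105.0
Conclusion: The claimed result is incorrect. The correct answer is 115.0.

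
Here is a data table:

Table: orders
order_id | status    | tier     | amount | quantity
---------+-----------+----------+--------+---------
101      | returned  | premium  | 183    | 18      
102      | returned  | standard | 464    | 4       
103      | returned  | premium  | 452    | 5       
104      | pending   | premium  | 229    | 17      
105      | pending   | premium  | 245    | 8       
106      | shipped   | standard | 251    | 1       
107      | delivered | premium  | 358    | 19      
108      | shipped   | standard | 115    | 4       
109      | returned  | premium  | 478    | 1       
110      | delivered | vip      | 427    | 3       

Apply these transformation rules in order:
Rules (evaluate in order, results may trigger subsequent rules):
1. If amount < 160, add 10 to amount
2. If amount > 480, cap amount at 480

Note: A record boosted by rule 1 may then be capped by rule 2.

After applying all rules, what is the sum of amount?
3212

Step 1: Apply rule 1 to records with amount < 160
  - 1 records get bonus of 10
  - Of these, 0 records then exceed 480 and get capped
Step 2: Apply rule 2 to records with amount > 480
  - 0 records (original) are capped
Step 3: Calculate final sum = 3212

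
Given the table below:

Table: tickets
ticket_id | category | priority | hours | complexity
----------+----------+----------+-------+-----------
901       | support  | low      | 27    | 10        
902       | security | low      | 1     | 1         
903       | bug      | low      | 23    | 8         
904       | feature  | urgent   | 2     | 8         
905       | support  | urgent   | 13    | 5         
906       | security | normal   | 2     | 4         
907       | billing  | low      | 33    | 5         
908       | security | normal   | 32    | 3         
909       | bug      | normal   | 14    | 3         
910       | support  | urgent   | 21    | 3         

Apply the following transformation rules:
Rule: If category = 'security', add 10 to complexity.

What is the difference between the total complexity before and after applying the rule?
30

Step 1: Original sum of complexity = 50
Step 2: 3 records have category = 'security'
Step 3: Each affected record changes by 10
Step 4: Total change = 3 × 10 = 30
Step 5: New sum = 50 + 30 = 80
Step 6: Difference = |80 - 50| = 30
        (Sum increased by 30)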